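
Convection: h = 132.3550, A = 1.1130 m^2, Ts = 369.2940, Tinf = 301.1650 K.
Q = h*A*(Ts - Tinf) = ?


dT = 68.1290 K
Q = 132.3550 * 1.1130 * 68.1290 = 10036.1590 W

10036.1590 W


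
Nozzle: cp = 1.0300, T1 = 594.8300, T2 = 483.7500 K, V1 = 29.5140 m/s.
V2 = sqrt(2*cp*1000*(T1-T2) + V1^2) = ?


dT = 111.0800 K
2*cp*1000*dT = 228824.8000
V1^2 = 871.0762
V2 = sqrt(229695.8762) = 479.2660 m/s

479.2660 m/s


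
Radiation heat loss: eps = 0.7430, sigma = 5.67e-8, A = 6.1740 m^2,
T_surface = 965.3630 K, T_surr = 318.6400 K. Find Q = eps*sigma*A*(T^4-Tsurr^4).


T^4 = 8.6849e+11
Tsurr^4 = 1.0309e+10
Q = 0.7430 * 5.67e-8 * 6.1740 * 8.5818e+11 = 223210.8627 W

223210.8627 W


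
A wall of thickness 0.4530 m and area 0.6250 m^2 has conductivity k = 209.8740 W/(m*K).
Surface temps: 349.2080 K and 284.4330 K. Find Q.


dT = 64.7750 K
Q = 209.8740 * 0.6250 * 64.7750 / 0.4530 = 18756.3305 W

18756.3305 W


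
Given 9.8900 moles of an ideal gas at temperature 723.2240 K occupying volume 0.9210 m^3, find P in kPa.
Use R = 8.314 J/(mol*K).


P = nRT/V = 9.8900 * 8.314 * 723.2240 / 0.9210
= 59467.4261 / 0.9210 = 64568.3237 Pa = 64.5683 kPa

64.5683 kPa


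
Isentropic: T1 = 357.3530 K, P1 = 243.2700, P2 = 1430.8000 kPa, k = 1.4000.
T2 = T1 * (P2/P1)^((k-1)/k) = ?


(k-1)/k = 0.2857
(P2/P1)^exp = 1.6590
T2 = 357.3530 * 1.6590 = 592.8596 K

592.8596 K


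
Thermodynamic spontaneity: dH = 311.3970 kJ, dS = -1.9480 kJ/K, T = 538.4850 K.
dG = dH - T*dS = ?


T*dS = 538.4850 * -1.9480 = -1048.9688 kJ
dG = 311.3970 + 1048.9688 = 1360.3658 kJ (non-spontaneous)

dG = 1360.3658 kJ, non-spontaneous


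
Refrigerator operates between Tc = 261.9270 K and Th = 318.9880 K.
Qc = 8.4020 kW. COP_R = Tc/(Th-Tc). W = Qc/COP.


COP = 261.9270 / 57.0610 = 4.5903
W = 8.4020 / 4.5903 = 1.8304 kW

COP = 4.5903, W = 1.8304 kW


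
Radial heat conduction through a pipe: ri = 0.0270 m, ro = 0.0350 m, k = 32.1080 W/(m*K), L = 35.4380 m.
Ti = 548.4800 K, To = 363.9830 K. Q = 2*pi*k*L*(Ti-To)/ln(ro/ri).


dT = 184.4970 K
ln(ro/ri) = 0.2595
Q = 2*pi*32.1080*35.4380*184.4970 / 0.2595 = 5082712.4067 W

5082712.4067 W


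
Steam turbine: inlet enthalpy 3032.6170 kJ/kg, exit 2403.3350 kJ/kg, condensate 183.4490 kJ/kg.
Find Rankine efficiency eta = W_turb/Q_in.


W = 629.2820 kJ/kg
Q_in = 2849.1680 kJ/kg
eta = 0.2209 = 22.0865%

eta = 22.0865%


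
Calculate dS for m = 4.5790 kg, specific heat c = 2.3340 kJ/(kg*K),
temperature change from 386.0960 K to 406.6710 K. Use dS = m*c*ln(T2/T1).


T2/T1 = 1.0533
ln(T2/T1) = 0.0519
dS = 4.5790 * 2.3340 * 0.0519 = 0.5549 kJ/K

0.5549 kJ/K


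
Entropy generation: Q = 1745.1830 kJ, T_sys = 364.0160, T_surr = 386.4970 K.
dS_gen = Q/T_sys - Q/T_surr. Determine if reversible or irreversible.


dS_sys = 1745.1830/364.0160 = 4.7942 kJ/K
dS_surr = -1745.1830/386.4970 = -4.5154 kJ/K
dS_gen = 4.7942 - 4.5154 = 0.2789 kJ/K (irreversible)

dS_gen = 0.2789 kJ/K, irreversible


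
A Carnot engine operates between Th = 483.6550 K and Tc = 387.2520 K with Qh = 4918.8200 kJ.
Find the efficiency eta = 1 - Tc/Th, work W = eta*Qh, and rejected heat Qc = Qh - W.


eta = 1 - 387.2520/483.6550 = 0.1993
W = 0.1993 * 4918.8200 = 980.4282 kJ
Qc = 4918.8200 - 980.4282 = 3938.3918 kJ

eta = 19.9322%, W = 980.4282 kJ, Qc = 3938.3918 kJ


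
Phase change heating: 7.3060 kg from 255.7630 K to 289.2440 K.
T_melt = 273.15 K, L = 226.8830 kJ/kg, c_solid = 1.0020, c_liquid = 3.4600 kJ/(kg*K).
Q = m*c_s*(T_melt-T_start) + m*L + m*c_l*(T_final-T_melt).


Q1 (sensible, solid) = 7.3060 * 1.0020 * 17.3870 = 127.2835 kJ
Q2 (latent) = 7.3060 * 226.8830 = 1657.6072 kJ
Q3 (sensible, liquid) = 7.3060 * 3.4600 * 16.0940 = 406.8364 kJ
Q_total = 2191.7270 kJ

2191.7270 kJ


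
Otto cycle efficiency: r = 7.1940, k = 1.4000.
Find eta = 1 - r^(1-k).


r^(k-1) = 2.2019
eta = 1 - 1/2.2019 = 0.5458 = 54.5837%

54.5837%


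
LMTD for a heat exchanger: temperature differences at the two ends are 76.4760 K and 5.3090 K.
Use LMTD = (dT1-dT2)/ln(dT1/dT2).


dT1/dT2 = 14.4050
ln(dT1/dT2) = 2.6676
LMTD = 71.1670 / 2.6676 = 26.6786 K

26.6786 K


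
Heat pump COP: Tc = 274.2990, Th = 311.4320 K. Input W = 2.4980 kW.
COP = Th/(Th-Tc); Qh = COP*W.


COP = 311.4320 / 37.1330 = 8.3869
Qh = 8.3869 * 2.4980 = 20.9506 kW

COP = 8.3869, Qh = 20.9506 kW


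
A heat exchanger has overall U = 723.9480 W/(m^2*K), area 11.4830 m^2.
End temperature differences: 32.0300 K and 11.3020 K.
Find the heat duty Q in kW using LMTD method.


LMTD = 19.8984 K
Q = 723.9480 * 11.4830 * 19.8984 = 165417.0541 W = 165.4171 kW

165.4171 kW


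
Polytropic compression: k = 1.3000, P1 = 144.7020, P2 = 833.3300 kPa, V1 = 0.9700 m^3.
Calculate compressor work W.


(k-1)/k = 0.2308
(P2/P1)^exp = 1.4978
W = 4.3333 * 144.7020 * 0.9700 * (1.4978 - 1) = 302.7979 kJ

302.7979 kJ


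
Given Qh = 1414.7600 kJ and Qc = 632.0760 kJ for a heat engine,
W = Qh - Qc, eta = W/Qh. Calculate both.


W = 1414.7600 - 632.0760 = 782.6840 kJ
eta = 782.6840 / 1414.7600 = 0.5532 = 55.3227%

W = 782.6840 kJ, eta = 55.3227%


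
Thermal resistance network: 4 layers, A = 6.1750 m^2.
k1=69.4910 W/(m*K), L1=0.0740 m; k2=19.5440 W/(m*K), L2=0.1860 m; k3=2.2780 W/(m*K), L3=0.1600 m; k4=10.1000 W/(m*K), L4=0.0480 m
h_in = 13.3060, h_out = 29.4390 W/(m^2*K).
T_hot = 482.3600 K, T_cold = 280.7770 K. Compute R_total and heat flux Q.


R_conv_in = 1/(13.3060*6.1750) = 0.0122
R_1 = 0.0740/(69.4910*6.1750) = 0.0002
R_2 = 0.1860/(19.5440*6.1750) = 0.0015
R_3 = 0.1600/(2.2780*6.1750) = 0.0114
R_4 = 0.0480/(10.1000*6.1750) = 0.0008
R_conv_out = 1/(29.4390*6.1750) = 0.0055
R_total = 0.0315 K/W
Q = 201.5830 / 0.0315 = 6393.4942 W

R_total = 0.0315 K/W, Q = 6393.4942 W


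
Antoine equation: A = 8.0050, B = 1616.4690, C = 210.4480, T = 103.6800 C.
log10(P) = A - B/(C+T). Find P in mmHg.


C+T = 314.1280
B/(C+T) = 5.1459
log10(P) = 8.0050 - 5.1459 = 2.8591
P = 10^2.8591 = 722.9483 mmHg

722.9483 mmHg


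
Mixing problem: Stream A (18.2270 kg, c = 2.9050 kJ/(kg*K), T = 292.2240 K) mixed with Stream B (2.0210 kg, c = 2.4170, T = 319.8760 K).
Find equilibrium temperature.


num = 17035.6122
den = 57.8342
Tf = 294.5595 K

294.5595 K


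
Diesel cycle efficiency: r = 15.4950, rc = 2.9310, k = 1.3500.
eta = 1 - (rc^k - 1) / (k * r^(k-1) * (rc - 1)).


r^(k-1) = 2.6096
rc^k = 4.2704
eta = 0.5192 = 51.9248%

51.9248%


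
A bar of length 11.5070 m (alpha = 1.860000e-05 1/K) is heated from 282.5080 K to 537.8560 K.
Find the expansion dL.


dT = 255.3480 K
dL = 1.860000e-05 * 11.5070 * 255.3480 = 0.054652 m
L_final = 11.561652 m

dL = 0.054652 m


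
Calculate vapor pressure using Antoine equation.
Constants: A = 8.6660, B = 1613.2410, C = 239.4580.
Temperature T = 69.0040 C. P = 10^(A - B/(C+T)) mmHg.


C+T = 308.4620
B/(C+T) = 5.2300
log10(P) = 8.6660 - 5.2300 = 3.4360
P = 10^3.4360 = 2729.2887 mmHg

2729.2887 mmHg


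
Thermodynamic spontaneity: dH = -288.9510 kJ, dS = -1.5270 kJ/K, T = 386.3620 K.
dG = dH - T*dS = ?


T*dS = 386.3620 * -1.5270 = -589.9748 kJ
dG = -288.9510 + 589.9748 = 301.0238 kJ (non-spontaneous)

dG = 301.0238 kJ, non-spontaneous


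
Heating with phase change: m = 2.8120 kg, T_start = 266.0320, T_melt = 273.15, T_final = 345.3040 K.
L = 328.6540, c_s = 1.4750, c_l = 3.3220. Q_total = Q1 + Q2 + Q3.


Q1 (sensible, solid) = 2.8120 * 1.4750 * 7.1180 = 29.5233 kJ
Q2 (latent) = 2.8120 * 328.6540 = 924.1750 kJ
Q3 (sensible, liquid) = 2.8120 * 3.3220 * 72.1540 = 674.0240 kJ
Q_total = 1627.7224 kJ

1627.7224 kJ


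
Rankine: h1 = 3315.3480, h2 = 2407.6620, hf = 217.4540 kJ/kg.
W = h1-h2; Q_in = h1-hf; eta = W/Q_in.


W = 907.6860 kJ/kg
Q_in = 3097.8940 kJ/kg
eta = 0.2930 = 29.3001%

eta = 29.3001%


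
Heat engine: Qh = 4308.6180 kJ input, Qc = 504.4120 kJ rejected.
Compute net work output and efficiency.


W = 4308.6180 - 504.4120 = 3804.2060 kJ
eta = 3804.2060 / 4308.6180 = 0.8829 = 88.2930%

W = 3804.2060 kJ, eta = 88.2930%


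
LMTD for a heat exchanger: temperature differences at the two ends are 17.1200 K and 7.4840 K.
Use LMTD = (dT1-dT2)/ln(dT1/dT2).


dT1/dT2 = 2.2875
ln(dT1/dT2) = 0.8275
LMTD = 9.6360 / 0.8275 = 11.6450 K

11.6450 K


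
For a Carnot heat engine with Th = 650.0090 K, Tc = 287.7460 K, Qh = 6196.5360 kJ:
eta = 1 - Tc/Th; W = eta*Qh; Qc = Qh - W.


eta = 1 - 287.7460/650.0090 = 0.5573
W = 0.5573 * 6196.5360 = 3453.4533 kJ
Qc = 6196.5360 - 3453.4533 = 2743.0827 kJ

eta = 55.7320%, W = 3453.4533 kJ, Qc = 2743.0827 kJ


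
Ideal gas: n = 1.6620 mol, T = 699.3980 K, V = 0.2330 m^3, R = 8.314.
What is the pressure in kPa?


P = nRT/V = 1.6620 * 8.314 * 699.3980 / 0.2330
= 9664.1892 / 0.2330 = 41477.2071 Pa = 41.4772 kPa

41.4772 kPa


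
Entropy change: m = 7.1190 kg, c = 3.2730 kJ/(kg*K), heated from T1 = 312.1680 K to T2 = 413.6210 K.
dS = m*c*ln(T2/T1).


T2/T1 = 1.3250
ln(T2/T1) = 0.2814
dS = 7.1190 * 3.2730 * 0.2814 = 6.5570 kJ/K

6.5570 kJ/K


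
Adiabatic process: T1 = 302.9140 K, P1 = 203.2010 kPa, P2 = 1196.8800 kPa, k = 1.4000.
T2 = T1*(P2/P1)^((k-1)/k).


(k-1)/k = 0.2857
(P2/P1)^exp = 1.6597
T2 = 302.9140 * 1.6597 = 502.7534 K

502.7534 K


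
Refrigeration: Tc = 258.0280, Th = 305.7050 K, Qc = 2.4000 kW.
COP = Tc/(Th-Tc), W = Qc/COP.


COP = 258.0280 / 47.6770 = 5.4120
W = 2.4000 / 5.4120 = 0.4435 kW

COP = 5.4120, W = 0.4435 kW


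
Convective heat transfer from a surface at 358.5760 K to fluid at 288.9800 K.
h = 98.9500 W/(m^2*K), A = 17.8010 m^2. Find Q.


dT = 69.5960 K
Q = 98.9500 * 17.8010 * 69.5960 = 122587.0173 W

122587.0173 W


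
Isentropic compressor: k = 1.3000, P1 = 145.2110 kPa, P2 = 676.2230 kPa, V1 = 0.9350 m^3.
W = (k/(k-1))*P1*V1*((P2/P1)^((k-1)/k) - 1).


(k-1)/k = 0.2308
(P2/P1)^exp = 1.4262
W = 4.3333 * 145.2110 * 0.9350 * (1.4262 - 1) = 250.7423 kJ

250.7423 kJ


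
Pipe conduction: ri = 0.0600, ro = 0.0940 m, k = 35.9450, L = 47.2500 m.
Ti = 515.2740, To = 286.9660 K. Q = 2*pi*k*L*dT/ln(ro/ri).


dT = 228.3080 K
ln(ro/ri) = 0.4490
Q = 2*pi*35.9450*47.2500*228.3080 / 0.4490 = 5426791.1739 W

5426791.1739 W


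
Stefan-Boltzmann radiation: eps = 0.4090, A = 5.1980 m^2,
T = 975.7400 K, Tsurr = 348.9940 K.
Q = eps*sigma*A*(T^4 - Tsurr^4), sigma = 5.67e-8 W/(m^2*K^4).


T^4 = 9.0643e+11
Tsurr^4 = 1.4834e+10
Q = 0.4090 * 5.67e-8 * 5.1980 * 8.9160e+11 = 107476.3055 W

107476.3055 W


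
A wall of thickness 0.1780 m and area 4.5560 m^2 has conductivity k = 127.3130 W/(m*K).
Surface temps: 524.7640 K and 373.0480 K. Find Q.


dT = 151.7160 K
Q = 127.3130 * 4.5560 * 151.7160 / 0.1780 = 494387.9183 W

494387.9183 W


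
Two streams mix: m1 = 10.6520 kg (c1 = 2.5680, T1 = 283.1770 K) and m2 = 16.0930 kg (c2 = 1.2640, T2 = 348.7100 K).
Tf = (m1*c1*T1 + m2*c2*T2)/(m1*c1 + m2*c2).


num = 14839.4214
den = 47.6959
Tf = 311.1258 K

311.1258 K


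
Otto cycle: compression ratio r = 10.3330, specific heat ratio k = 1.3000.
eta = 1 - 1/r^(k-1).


r^(k-1) = 2.0150
eta = 1 - 1/2.0150 = 0.5037 = 50.3714%

50.3714%


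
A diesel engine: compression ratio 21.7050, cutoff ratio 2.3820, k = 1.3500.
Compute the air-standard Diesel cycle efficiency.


r^(k-1) = 2.9363
rc^k = 3.2275
eta = 0.5934 = 59.3381%

59.3381%


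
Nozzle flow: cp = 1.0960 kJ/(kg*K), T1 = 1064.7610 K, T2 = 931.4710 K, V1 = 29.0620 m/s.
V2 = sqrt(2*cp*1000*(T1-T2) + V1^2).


dT = 133.2900 K
2*cp*1000*dT = 292171.6800
V1^2 = 844.5998
V2 = sqrt(293016.2798) = 541.3098 m/s

541.3098 m/s


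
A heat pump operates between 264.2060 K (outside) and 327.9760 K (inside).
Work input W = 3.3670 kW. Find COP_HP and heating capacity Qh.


COP = 327.9760 / 63.7700 = 5.1431
Qh = 5.1431 * 3.3670 = 17.3168 kW

COP = 5.1431, Qh = 17.3168 kW


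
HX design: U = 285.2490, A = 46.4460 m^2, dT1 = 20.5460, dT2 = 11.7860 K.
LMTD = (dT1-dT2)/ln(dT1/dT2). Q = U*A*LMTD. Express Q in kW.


LMTD = 15.7624 K
Q = 285.2490 * 46.4460 * 15.7624 = 208830.5559 W = 208.8306 kW

208.8306 kW


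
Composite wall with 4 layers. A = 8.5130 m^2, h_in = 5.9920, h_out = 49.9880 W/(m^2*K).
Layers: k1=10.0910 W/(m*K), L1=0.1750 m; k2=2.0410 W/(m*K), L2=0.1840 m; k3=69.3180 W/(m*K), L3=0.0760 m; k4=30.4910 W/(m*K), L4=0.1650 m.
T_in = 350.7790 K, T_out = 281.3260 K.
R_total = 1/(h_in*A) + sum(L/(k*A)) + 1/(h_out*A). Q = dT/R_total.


R_conv_in = 1/(5.9920*8.5130) = 0.0196
R_1 = 0.1750/(10.0910*8.5130) = 0.0020
R_2 = 0.1840/(2.0410*8.5130) = 0.0106
R_3 = 0.0760/(69.3180*8.5130) = 0.0001
R_4 = 0.1650/(30.4910*8.5130) = 0.0006
R_conv_out = 1/(49.9880*8.5130) = 0.0023
R_total = 0.0353 K/W
Q = 69.4530 / 0.0353 = 1964.9766 W

R_total = 0.0353 K/W, Q = 1964.9766 W


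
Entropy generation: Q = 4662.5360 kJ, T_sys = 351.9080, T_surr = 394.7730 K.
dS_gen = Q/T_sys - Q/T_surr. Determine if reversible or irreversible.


dS_sys = 4662.5360/351.9080 = 13.2493 kJ/K
dS_surr = -4662.5360/394.7730 = -11.8107 kJ/K
dS_gen = 13.2493 - 11.8107 = 1.4386 kJ/K (irreversible)

dS_gen = 1.4386 kJ/K, irreversible


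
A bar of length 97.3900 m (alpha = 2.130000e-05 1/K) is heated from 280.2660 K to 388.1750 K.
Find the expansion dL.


dT = 107.9090 K
dL = 2.130000e-05 * 97.3900 * 107.9090 = 0.223847 m
L_final = 97.613847 m

dL = 0.223847 m


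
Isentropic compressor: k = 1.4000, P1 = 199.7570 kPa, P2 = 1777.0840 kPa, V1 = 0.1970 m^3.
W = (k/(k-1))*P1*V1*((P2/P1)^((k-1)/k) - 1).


(k-1)/k = 0.2857
(P2/P1)^exp = 1.8672
W = 3.5000 * 199.7570 * 0.1970 * (1.8672 - 1) = 119.4480 kJ

119.4480 kJ


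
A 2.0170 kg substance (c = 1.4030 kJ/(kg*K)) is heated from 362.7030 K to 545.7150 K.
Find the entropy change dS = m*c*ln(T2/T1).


T2/T1 = 1.5046
ln(T2/T1) = 0.4085
dS = 2.0170 * 1.4030 * 0.4085 = 1.1560 kJ/K

1.1560 kJ/K


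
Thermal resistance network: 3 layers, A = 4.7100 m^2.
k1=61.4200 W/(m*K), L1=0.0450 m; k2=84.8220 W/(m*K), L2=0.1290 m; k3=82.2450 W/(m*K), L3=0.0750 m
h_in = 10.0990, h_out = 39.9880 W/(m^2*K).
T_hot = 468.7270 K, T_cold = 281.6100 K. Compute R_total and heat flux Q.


R_conv_in = 1/(10.0990*4.7100) = 0.0210
R_1 = 0.0450/(61.4200*4.7100) = 0.0002
R_2 = 0.1290/(84.8220*4.7100) = 0.0003
R_3 = 0.0750/(82.2450*4.7100) = 0.0002
R_conv_out = 1/(39.9880*4.7100) = 0.0053
R_total = 0.0270 K/W
Q = 187.1170 / 0.0270 = 6929.0274 W

R_total = 0.0270 K/W, Q = 6929.0274 W


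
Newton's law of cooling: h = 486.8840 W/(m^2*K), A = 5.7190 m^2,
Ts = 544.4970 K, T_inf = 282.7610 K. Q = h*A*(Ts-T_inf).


dT = 261.7360 K
Q = 486.8840 * 5.7190 * 261.7360 = 728801.1689 W

728801.1689 W


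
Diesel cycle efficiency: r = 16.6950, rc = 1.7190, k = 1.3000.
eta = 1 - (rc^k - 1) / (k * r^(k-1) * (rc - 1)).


r^(k-1) = 2.3269
rc^k = 2.0224
eta = 0.5299 = 52.9937%

52.9937%


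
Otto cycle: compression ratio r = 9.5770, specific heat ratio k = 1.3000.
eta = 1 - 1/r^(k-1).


r^(k-1) = 1.9696
eta = 1 - 1/1.9696 = 0.4923 = 49.2272%

49.2272%


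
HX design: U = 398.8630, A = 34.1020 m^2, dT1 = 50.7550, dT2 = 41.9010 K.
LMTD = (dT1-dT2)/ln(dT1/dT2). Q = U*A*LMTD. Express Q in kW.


LMTD = 46.1866 K
Q = 398.8630 * 34.1020 * 46.1866 = 628231.9280 W = 628.2319 kW

628.2319 kW


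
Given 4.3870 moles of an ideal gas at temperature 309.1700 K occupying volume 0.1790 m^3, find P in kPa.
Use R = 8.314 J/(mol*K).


P = nRT/V = 4.3870 * 8.314 * 309.1700 / 0.1790
= 11276.5176 / 0.1790 = 62997.3048 Pa = 62.9973 kPa

62.9973 kPa


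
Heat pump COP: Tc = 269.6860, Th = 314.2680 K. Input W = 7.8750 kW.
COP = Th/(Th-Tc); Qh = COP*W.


COP = 314.2680 / 44.5820 = 7.0492
Qh = 7.0492 * 7.8750 = 55.5125 kW

COP = 7.0492, Qh = 55.5125 kW


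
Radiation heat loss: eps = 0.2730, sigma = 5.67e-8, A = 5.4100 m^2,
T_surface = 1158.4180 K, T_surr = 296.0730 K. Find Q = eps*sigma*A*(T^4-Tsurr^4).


T^4 = 1.8008e+12
Tsurr^4 = 7.6841e+09
Q = 0.2730 * 5.67e-8 * 5.4100 * 1.7931e+12 = 150157.4939 W

150157.4939 W


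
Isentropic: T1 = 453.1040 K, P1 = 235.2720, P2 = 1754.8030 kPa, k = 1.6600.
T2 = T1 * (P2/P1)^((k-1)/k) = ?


(k-1)/k = 0.3976
(P2/P1)^exp = 2.2231
T2 = 453.1040 * 2.2231 = 1007.2989 K

1007.2989 K


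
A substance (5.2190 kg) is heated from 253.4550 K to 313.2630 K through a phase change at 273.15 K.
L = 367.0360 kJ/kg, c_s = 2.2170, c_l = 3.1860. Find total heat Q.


Q1 (sensible, solid) = 5.2190 * 2.2170 * 19.6950 = 227.8815 kJ
Q2 (latent) = 5.2190 * 367.0360 = 1915.5609 kJ
Q3 (sensible, liquid) = 5.2190 * 3.1860 * 40.1130 = 666.9883 kJ
Q_total = 2810.4306 kJ

2810.4306 kJ


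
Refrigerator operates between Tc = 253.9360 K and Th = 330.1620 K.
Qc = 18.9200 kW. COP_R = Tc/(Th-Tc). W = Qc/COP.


COP = 253.9360 / 76.2260 = 3.3314
W = 18.9200 / 3.3314 = 5.6794 kW

COP = 3.3314, W = 5.6794 kW


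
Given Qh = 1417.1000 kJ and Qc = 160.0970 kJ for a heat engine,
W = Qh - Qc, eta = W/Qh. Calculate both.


W = 1417.1000 - 160.0970 = 1257.0030 kJ
eta = 1257.0030 / 1417.1000 = 0.8870 = 88.7025%

W = 1257.0030 kJ, eta = 88.7025%


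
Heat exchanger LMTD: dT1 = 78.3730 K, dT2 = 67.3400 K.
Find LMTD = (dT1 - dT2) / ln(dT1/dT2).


dT1/dT2 = 1.1638
ln(dT1/dT2) = 0.1517
LMTD = 11.0330 / 0.1517 = 72.7171 K

72.7171 K


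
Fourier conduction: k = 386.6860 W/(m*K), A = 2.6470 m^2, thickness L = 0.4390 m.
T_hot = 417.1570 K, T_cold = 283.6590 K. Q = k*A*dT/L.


dT = 133.4980 K
Q = 386.6860 * 2.6470 * 133.4980 / 0.4390 = 311259.5098 W

311259.5098 W


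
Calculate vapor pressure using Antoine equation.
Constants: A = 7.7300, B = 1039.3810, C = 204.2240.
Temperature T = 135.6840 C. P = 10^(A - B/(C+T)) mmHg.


C+T = 339.9080
B/(C+T) = 3.0578
log10(P) = 7.7300 - 3.0578 = 4.6722
P = 10^4.6722 = 47007.7696 mmHg

47007.7696 mmHg


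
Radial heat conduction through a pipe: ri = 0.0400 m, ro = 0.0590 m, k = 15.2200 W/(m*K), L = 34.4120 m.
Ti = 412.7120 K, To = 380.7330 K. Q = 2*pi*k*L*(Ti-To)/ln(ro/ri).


dT = 31.9790 K
ln(ro/ri) = 0.3887
Q = 2*pi*15.2200*34.4120*31.9790 / 0.3887 = 270770.7288 W

270770.7288 W


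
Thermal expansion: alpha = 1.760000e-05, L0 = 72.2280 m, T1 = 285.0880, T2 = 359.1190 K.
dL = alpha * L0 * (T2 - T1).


dT = 74.0310 K
dL = 1.760000e-05 * 72.2280 * 74.0310 = 0.094109 m
L_final = 72.322109 m

dL = 0.094109 m


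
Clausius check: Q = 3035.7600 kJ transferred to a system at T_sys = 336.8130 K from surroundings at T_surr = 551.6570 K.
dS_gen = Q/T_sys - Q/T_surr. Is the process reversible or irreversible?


dS_sys = 3035.7600/336.8130 = 9.0132 kJ/K
dS_surr = -3035.7600/551.6570 = -5.5030 kJ/K
dS_gen = 9.0132 - 5.5030 = 3.5102 kJ/K (irreversible)

dS_gen = 3.5102 kJ/K, irreversible


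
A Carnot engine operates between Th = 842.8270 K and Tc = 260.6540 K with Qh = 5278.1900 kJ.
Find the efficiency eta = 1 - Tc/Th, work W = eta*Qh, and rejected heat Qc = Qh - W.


eta = 1 - 260.6540/842.8270 = 0.6907
W = 0.6907 * 5278.1900 = 3645.8487 kJ
Qc = 5278.1900 - 3645.8487 = 1632.3413 kJ

eta = 69.0738%, W = 3645.8487 kJ, Qc = 1632.3413 kJ


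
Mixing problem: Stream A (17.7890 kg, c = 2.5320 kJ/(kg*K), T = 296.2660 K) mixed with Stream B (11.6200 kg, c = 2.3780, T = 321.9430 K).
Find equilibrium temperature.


num = 22240.3834
den = 72.6741
Tf = 306.0290 K

306.0290 K


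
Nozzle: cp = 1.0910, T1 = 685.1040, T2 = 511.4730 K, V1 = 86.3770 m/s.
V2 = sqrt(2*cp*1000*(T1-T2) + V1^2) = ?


dT = 173.6310 K
2*cp*1000*dT = 378862.8420
V1^2 = 7460.9861
V2 = sqrt(386323.8281) = 621.5495 m/s

621.5495 m/s


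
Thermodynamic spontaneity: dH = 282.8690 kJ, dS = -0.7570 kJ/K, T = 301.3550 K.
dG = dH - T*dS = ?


T*dS = 301.3550 * -0.7570 = -228.1257 kJ
dG = 282.8690 + 228.1257 = 510.9947 kJ (non-spontaneous)

dG = 510.9947 kJ, non-spontaneous


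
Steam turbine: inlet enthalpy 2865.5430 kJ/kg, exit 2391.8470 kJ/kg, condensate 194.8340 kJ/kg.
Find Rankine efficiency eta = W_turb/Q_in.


W = 473.6960 kJ/kg
Q_in = 2670.7090 kJ/kg
eta = 0.1774 = 17.7367%

eta = 17.7367%


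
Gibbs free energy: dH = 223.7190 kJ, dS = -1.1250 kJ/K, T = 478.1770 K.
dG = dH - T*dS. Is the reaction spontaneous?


T*dS = 478.1770 * -1.1250 = -537.9491 kJ
dG = 223.7190 + 537.9491 = 761.6681 kJ (non-spontaneous)

dG = 761.6681 kJ, non-spontaneous


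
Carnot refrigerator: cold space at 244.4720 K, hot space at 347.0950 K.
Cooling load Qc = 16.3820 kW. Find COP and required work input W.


COP = 244.4720 / 102.6230 = 2.3822
W = 16.3820 / 2.3822 = 6.8767 kW

COP = 2.3822, W = 6.8767 kW


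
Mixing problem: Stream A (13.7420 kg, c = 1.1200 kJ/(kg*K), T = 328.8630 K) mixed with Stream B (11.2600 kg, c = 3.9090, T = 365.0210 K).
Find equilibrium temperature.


num = 21128.0670
den = 59.4064
Tf = 355.6532 K

355.6532 K


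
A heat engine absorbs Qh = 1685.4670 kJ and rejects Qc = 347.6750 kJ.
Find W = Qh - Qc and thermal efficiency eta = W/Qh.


W = 1685.4670 - 347.6750 = 1337.7920 kJ
eta = 1337.7920 / 1685.4670 = 0.7937 = 79.3722%

W = 1337.7920 kJ, eta = 79.3722%


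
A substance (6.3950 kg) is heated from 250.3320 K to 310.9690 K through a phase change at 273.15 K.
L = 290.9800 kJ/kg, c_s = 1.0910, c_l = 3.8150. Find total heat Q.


Q1 (sensible, solid) = 6.3950 * 1.0910 * 22.8180 = 159.1999 kJ
Q2 (latent) = 6.3950 * 290.9800 = 1860.8171 kJ
Q3 (sensible, liquid) = 6.3950 * 3.8150 * 37.8190 = 922.6673 kJ
Q_total = 2942.6843 kJ

2942.6843 kJ


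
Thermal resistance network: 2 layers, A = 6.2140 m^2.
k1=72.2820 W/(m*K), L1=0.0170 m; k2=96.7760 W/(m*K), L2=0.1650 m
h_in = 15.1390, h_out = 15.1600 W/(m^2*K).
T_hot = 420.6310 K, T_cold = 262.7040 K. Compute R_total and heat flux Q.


R_conv_in = 1/(15.1390*6.2140) = 0.0106
R_1 = 0.0170/(72.2820*6.2140) = 3.7848e-05
R_2 = 0.1650/(96.7760*6.2140) = 0.0003
R_conv_out = 1/(15.1600*6.2140) = 0.0106
R_total = 0.0216 K/W
Q = 157.9270 / 0.0216 = 7325.8782 W

R_total = 0.0216 K/W, Q = 7325.8782 W


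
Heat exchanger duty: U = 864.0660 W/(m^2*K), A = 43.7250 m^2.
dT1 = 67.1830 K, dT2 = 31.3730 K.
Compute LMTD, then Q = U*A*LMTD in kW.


LMTD = 47.0273 K
Q = 864.0660 * 43.7250 * 47.0273 = 1776751.8699 W = 1776.7519 kW

1776.7519 kW


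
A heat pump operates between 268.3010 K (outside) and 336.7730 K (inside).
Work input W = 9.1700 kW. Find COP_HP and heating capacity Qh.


COP = 336.7730 / 68.4720 = 4.9184
Qh = 4.9184 * 9.1700 = 45.1018 kW

COP = 4.9184, Qh = 45.1018 kW


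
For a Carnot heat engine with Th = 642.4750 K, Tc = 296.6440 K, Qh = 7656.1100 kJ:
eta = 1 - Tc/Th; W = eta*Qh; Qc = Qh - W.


eta = 1 - 296.6440/642.4750 = 0.5383
W = 0.5383 * 7656.1100 = 4121.1256 kJ
Qc = 7656.1100 - 4121.1256 = 3534.9844 kJ

eta = 53.8279%, W = 4121.1256 kJ, Qc = 3534.9844 kJ


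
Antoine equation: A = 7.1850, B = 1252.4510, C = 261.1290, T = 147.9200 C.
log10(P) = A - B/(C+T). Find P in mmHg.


C+T = 409.0490
B/(C+T) = 3.0619
log10(P) = 7.1850 - 3.0619 = 4.1231
P = 10^4.1231 = 13278.2072 mmHg

13278.2072 mmHg


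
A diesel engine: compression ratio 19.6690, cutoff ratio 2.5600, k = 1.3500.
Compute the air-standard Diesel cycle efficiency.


r^(k-1) = 2.8368
rc^k = 3.5573
eta = 0.5719 = 57.1940%

57.1940%


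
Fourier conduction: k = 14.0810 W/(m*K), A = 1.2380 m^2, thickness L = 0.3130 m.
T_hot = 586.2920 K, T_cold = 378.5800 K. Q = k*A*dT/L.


dT = 207.7120 K
Q = 14.0810 * 1.2380 * 207.7120 / 0.3130 = 11568.3493 W

11568.3493 W


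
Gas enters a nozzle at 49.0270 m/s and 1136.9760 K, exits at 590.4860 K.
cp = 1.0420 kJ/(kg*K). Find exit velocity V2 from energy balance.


dT = 546.4900 K
2*cp*1000*dT = 1138885.1600
V1^2 = 2403.6467
V2 = sqrt(1141288.8067) = 1068.3112 m/s

1068.3112 m/s


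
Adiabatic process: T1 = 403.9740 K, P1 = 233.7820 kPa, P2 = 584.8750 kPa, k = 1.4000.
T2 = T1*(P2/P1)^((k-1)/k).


(k-1)/k = 0.2857
(P2/P1)^exp = 1.2995
T2 = 403.9740 * 1.2995 = 524.9763 K

524.9763 K


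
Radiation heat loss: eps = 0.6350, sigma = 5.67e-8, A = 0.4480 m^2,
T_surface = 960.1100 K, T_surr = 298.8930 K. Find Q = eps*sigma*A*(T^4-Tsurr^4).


T^4 = 8.4974e+11
Tsurr^4 = 7.9811e+09
Q = 0.6350 * 5.67e-8 * 0.4480 * 8.4175e+11 = 13577.5185 W

13577.5185 W


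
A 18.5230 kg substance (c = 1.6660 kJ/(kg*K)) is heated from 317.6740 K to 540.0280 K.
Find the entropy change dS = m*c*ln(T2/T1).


T2/T1 = 1.6999
ln(T2/T1) = 0.5306
dS = 18.5230 * 1.6660 * 0.5306 = 16.3738 kJ/K

16.3738 kJ/K


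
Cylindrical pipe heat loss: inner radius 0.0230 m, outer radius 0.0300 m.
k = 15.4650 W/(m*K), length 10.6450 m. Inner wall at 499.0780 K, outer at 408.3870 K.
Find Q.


dT = 90.6910 K
ln(ro/ri) = 0.2657
Q = 2*pi*15.4650*10.6450*90.6910 / 0.2657 = 353055.4503 W

353055.4503 W


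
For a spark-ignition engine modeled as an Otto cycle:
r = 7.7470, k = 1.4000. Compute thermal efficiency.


r^(k-1) = 2.2681
eta = 1 - 1/2.2681 = 0.5591 = 55.9093%

55.9093%


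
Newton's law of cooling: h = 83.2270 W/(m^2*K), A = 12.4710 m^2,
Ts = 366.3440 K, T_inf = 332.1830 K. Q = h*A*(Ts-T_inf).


dT = 34.1610 K
Q = 83.2270 * 12.4710 * 34.1610 = 35456.5189 W

35456.5189 W


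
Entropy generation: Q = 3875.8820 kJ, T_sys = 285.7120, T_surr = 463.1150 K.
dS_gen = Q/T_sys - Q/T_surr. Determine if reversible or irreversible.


dS_sys = 3875.8820/285.7120 = 13.5657 kJ/K
dS_surr = -3875.8820/463.1150 = -8.3692 kJ/K
dS_gen = 13.5657 - 8.3692 = 5.1965 kJ/K (irreversible)

dS_gen = 5.1965 kJ/K, irreversible


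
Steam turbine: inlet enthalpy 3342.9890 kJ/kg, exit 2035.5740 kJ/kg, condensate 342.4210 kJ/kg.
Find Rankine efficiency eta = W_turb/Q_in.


W = 1307.4150 kJ/kg
Q_in = 3000.5680 kJ/kg
eta = 0.4357 = 43.5723%

eta = 43.5723%


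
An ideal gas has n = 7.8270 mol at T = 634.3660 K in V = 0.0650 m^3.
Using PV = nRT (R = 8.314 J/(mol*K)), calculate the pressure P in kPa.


P = nRT/V = 7.8270 * 8.314 * 634.3660 / 0.0650
= 41280.5288 / 0.0650 = 635085.0587 Pa = 635.0851 kPa

635.0851 kPa


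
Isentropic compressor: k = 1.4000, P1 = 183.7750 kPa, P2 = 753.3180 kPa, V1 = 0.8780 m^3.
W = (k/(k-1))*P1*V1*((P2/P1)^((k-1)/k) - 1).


(k-1)/k = 0.2857
(P2/P1)^exp = 1.4964
W = 3.5000 * 183.7750 * 0.8780 * (1.4964 - 1) = 280.3511 kJ

280.3511 kJ


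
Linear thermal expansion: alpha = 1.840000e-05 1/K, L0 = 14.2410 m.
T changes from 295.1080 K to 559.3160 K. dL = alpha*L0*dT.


dT = 264.2080 K
dL = 1.840000e-05 * 14.2410 * 264.2080 = 0.069232 m
L_final = 14.310232 m

dL = 0.069232 m


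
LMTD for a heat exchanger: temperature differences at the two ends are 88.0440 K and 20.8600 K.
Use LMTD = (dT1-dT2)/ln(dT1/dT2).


dT1/dT2 = 4.2207
ln(dT1/dT2) = 1.4400
LMTD = 67.1840 / 1.4400 = 46.6555 K

46.6555 K


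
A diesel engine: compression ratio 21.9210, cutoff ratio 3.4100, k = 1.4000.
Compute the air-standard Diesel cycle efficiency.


r^(k-1) = 3.4383
rc^k = 5.5700
eta = 0.6061 = 60.6062%

60.6062%


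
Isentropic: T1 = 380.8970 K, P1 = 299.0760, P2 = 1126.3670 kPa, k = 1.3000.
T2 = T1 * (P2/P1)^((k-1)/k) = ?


(k-1)/k = 0.2308
(P2/P1)^exp = 1.3580
T2 = 380.8970 * 1.3580 = 517.2579 K

517.2579 K


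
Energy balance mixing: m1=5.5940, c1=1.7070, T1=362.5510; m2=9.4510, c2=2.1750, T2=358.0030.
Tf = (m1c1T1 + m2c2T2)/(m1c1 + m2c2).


num = 10821.0671
den = 30.1049
Tf = 359.4456 K

359.4456 K


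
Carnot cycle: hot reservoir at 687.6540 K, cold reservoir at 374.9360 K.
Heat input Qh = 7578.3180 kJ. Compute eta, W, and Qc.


eta = 1 - 374.9360/687.6540 = 0.4548
W = 0.4548 * 7578.3180 = 3446.3210 kJ
Qc = 7578.3180 - 3446.3210 = 4131.9970 kJ

eta = 45.4761%, W = 3446.3210 kJ, Qc = 4131.9970 kJ


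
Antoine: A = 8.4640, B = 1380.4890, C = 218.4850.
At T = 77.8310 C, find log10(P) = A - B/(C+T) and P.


C+T = 296.3160
B/(C+T) = 4.6588
log10(P) = 8.4640 - 4.6588 = 3.8052
P = 10^3.8052 = 6384.9785 mmHg

6384.9785 mmHg


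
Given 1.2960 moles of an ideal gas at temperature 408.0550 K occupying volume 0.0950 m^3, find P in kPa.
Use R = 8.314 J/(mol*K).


P = nRT/V = 1.2960 * 8.314 * 408.0550 / 0.0950
= 4396.7698 / 0.0950 = 46281.7871 Pa = 46.2818 kPa

46.2818 kPa


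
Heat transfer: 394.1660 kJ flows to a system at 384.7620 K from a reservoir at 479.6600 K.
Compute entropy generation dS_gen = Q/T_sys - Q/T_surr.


dS_sys = 394.1660/384.7620 = 1.0244 kJ/K
dS_surr = -394.1660/479.6600 = -0.8218 kJ/K
dS_gen = 1.0244 - 0.8218 = 0.2027 kJ/K (irreversible)

dS_gen = 0.2027 kJ/K, irreversible


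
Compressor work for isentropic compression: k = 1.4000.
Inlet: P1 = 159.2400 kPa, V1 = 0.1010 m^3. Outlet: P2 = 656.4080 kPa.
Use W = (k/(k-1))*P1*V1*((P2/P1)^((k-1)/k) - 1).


(k-1)/k = 0.2857
(P2/P1)^exp = 1.4988
W = 3.5000 * 159.2400 * 0.1010 * (1.4988 - 1) = 28.0792 kJ

28.0792 kJ


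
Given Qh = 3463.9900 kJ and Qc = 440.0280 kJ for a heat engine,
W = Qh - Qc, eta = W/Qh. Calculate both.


W = 3463.9900 - 440.0280 = 3023.9620 kJ
eta = 3023.9620 / 3463.9900 = 0.8730 = 87.2971%

W = 3023.9620 kJ, eta = 87.2971%


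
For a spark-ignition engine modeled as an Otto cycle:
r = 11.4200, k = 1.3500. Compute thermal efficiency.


r^(k-1) = 2.3452
eta = 1 - 1/2.3452 = 0.5736 = 57.3600%

57.3600%


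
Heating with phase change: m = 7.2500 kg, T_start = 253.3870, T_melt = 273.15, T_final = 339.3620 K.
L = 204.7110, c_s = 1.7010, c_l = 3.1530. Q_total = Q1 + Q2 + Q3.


Q1 (sensible, solid) = 7.2500 * 1.7010 * 19.7630 = 243.7223 kJ
Q2 (latent) = 7.2500 * 204.7110 = 1484.1548 kJ
Q3 (sensible, liquid) = 7.2500 * 3.1530 * 66.2120 = 1513.5567 kJ
Q_total = 3241.4337 kJ

3241.4337 kJ


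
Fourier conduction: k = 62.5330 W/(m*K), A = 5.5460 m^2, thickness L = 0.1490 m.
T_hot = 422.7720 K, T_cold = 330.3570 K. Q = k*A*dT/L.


dT = 92.4150 K
Q = 62.5330 * 5.5460 * 92.4150 / 0.1490 = 215102.4361 W

215102.4361 W


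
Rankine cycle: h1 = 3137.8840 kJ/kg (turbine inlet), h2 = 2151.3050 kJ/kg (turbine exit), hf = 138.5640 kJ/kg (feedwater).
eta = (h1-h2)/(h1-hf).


W = 986.5790 kJ/kg
Q_in = 2999.3200 kJ/kg
eta = 0.3289 = 32.8934%

eta = 32.8934%


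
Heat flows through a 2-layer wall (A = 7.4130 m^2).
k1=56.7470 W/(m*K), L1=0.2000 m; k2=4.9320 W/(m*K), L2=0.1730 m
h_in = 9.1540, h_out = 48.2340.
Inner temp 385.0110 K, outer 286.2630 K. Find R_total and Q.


R_conv_in = 1/(9.1540*7.4130) = 0.0147
R_1 = 0.2000/(56.7470*7.4130) = 0.0005
R_2 = 0.1730/(4.9320*7.4130) = 0.0047
R_conv_out = 1/(48.2340*7.4130) = 0.0028
R_total = 0.0227 K/W
Q = 98.7480 / 0.0227 = 4342.3780 W

R_total = 0.0227 K/W, Q = 4342.3780 W


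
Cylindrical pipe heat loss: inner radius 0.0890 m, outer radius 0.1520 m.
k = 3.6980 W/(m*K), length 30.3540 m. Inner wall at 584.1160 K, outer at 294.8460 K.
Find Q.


dT = 289.2700 K
ln(ro/ri) = 0.5352
Q = 2*pi*3.6980*30.3540*289.2700 / 0.5352 = 381166.0138 W

381166.0138 W


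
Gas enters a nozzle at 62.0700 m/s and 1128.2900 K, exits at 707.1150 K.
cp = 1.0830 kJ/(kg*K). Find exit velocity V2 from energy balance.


dT = 421.1750 K
2*cp*1000*dT = 912265.0500
V1^2 = 3852.6849
V2 = sqrt(916117.7349) = 957.1404 m/s

957.1404 m/s


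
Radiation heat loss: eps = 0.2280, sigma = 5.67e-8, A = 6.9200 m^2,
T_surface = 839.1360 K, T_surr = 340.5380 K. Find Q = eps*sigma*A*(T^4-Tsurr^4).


T^4 = 4.9583e+11
Tsurr^4 = 1.3448e+10
Q = 0.2280 * 5.67e-8 * 6.9200 * 4.8238e+11 = 43153.0487 W

43153.0487 W


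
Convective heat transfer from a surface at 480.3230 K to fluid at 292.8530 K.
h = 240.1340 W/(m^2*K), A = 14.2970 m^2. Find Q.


dT = 187.4700 K
Q = 240.1340 * 14.2970 * 187.4700 = 643621.2163 W

643621.2163 W


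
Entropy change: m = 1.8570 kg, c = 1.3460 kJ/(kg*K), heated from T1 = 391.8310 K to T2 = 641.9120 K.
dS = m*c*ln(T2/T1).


T2/T1 = 1.6382
ln(T2/T1) = 0.4936
dS = 1.8570 * 1.3460 * 0.4936 = 1.2338 kJ/K

1.2338 kJ/K


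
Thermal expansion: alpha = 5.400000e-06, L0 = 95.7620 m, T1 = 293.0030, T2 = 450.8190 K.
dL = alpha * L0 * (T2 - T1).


dT = 157.8160 K
dL = 5.400000e-06 * 95.7620 * 157.8160 = 0.081609 m
L_final = 95.843609 m

dL = 0.081609 m


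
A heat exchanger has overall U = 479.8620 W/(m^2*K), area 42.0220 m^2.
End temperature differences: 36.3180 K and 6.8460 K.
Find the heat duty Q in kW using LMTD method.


LMTD = 17.6622 K
Q = 479.8620 * 42.0220 * 17.6622 = 356153.9032 W = 356.1539 kW

356.1539 kW


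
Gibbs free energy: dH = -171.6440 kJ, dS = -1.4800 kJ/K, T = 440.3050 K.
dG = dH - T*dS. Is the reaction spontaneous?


T*dS = 440.3050 * -1.4800 = -651.6514 kJ
dG = -171.6440 + 651.6514 = 480.0074 kJ (non-spontaneous)

dG = 480.0074 kJ, non-spontaneous


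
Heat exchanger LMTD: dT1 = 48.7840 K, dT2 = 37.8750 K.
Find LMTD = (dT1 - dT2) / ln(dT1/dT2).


dT1/dT2 = 1.2880
ln(dT1/dT2) = 0.2531
LMTD = 10.9090 / 0.2531 = 43.0996 K

43.0996 K


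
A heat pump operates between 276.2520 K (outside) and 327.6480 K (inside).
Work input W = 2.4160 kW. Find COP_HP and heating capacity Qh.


COP = 327.6480 / 51.3960 = 6.3750
Qh = 6.3750 * 2.4160 = 15.4019 kW

COP = 6.3750, Qh = 15.4019 kW


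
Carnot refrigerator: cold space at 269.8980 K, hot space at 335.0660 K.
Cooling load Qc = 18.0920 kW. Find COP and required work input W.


COP = 269.8980 / 65.1680 = 4.1416
W = 18.0920 / 4.1416 = 4.3684 kW

COP = 4.1416, W = 4.3684 kW


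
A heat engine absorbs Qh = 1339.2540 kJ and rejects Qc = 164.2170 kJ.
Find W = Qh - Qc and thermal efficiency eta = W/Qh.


W = 1339.2540 - 164.2170 = 1175.0370 kJ
eta = 1175.0370 / 1339.2540 = 0.8774 = 87.7382%

W = 1175.0370 kJ, eta = 87.7382%


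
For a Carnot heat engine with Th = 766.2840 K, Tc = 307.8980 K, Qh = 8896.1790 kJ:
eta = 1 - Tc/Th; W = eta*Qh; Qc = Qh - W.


eta = 1 - 307.8980/766.2840 = 0.5982
W = 0.5982 * 8896.1790 = 5321.6352 kJ
Qc = 8896.1790 - 5321.6352 = 3574.5438 kJ

eta = 59.8193%, W = 5321.6352 kJ, Qc = 3574.5438 kJ


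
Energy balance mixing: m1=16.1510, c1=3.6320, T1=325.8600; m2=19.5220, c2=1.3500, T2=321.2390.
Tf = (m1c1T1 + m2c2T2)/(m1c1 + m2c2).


num = 27581.2458
den = 85.0151
Tf = 324.4275 K

324.4275 K


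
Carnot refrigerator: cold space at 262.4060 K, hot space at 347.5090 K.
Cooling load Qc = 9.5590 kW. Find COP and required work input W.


COP = 262.4060 / 85.1030 = 3.0834
W = 9.5590 / 3.0834 = 3.1002 kW

COP = 3.0834, W = 3.1002 kW


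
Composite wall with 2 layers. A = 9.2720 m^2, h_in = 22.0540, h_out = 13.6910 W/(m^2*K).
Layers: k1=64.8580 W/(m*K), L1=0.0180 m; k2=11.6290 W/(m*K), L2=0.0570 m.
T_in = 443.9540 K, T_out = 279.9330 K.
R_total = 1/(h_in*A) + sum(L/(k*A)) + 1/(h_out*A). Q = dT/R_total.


R_conv_in = 1/(22.0540*9.2720) = 0.0049
R_1 = 0.0180/(64.8580*9.2720) = 2.9932e-05
R_2 = 0.0570/(11.6290*9.2720) = 0.0005
R_conv_out = 1/(13.6910*9.2720) = 0.0079
R_total = 0.0133 K/W
Q = 164.0210 / 0.0133 = 12307.9134 W

R_total = 0.0133 K/W, Q = 12307.9134 W


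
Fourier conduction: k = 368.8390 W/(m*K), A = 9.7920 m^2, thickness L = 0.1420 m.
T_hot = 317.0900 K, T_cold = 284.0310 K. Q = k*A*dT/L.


dT = 33.0590 K
Q = 368.8390 * 9.7920 * 33.0590 / 0.1420 = 840832.7304 W

840832.7304 W


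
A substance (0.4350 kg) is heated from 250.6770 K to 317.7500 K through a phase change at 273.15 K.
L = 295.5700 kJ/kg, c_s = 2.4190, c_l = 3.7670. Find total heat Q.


Q1 (sensible, solid) = 0.4350 * 2.4190 * 22.4730 = 23.6476 kJ
Q2 (latent) = 0.4350 * 295.5700 = 128.5729 kJ
Q3 (sensible, liquid) = 0.4350 * 3.7670 * 44.6000 = 73.0836 kJ
Q_total = 225.3041 kJ

225.3041 kJ


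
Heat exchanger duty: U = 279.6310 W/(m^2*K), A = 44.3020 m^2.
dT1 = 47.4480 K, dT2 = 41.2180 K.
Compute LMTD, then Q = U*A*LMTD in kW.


LMTD = 44.2599 K
Q = 279.6310 * 44.3020 * 44.2599 = 548301.6261 W = 548.3016 kW

548.3016 kW


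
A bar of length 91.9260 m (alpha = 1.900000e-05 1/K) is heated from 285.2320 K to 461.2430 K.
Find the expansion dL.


dT = 176.0110 K
dL = 1.900000e-05 * 91.9260 * 176.0110 = 0.307420 m
L_final = 92.233420 m

dL = 0.307420 m


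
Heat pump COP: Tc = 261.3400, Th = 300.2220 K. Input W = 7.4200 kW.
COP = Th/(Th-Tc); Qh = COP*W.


COP = 300.2220 / 38.8820 = 7.7214
Qh = 7.7214 * 7.4200 = 57.2925 kW

COP = 7.7214, Qh = 57.2925 kW


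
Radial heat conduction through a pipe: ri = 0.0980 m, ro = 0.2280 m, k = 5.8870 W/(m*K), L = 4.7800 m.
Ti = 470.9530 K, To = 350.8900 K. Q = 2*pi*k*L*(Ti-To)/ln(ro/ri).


dT = 120.0630 K
ln(ro/ri) = 0.8444
Q = 2*pi*5.8870*4.7800*120.0630 / 0.8444 = 25140.5054 W

25140.5054 W


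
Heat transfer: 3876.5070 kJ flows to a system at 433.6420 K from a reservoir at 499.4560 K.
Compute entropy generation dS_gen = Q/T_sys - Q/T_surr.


dS_sys = 3876.5070/433.6420 = 8.9394 kJ/K
dS_surr = -3876.5070/499.4560 = -7.7615 kJ/K
dS_gen = 8.9394 - 7.7615 = 1.1780 kJ/K (irreversible)

dS_gen = 1.1780 kJ/K, irreversible


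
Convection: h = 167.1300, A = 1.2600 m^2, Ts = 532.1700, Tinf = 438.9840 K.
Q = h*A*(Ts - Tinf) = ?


dT = 93.1860 K
Q = 167.1300 * 1.2600 * 93.1860 = 19623.4620 W

19623.4620 W


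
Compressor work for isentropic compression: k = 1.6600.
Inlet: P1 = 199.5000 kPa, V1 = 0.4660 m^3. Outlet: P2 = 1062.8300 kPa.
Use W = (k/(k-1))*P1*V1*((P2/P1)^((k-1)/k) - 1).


(k-1)/k = 0.3976
(P2/P1)^exp = 1.9447
W = 2.5152 * 199.5000 * 0.4660 * (1.9447 - 1) = 220.9008 kJ

220.9008 kJ


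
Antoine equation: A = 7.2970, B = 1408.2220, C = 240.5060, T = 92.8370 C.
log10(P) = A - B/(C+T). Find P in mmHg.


C+T = 333.3430
B/(C+T) = 4.2245
log10(P) = 7.2970 - 4.2245 = 3.0725
P = 10^3.0725 = 1181.5620 mmHg

1181.5620 mmHg


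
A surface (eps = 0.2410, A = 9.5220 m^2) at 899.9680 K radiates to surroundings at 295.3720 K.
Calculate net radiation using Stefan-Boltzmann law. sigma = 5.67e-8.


T^4 = 6.5601e+11
Tsurr^4 = 7.6116e+09
Q = 0.2410 * 5.67e-8 * 9.5220 * 6.4840e+11 = 84366.1017 W

84366.1017 W


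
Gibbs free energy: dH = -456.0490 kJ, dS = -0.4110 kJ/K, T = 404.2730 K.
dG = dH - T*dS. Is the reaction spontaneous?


T*dS = 404.2730 * -0.4110 = -166.1562 kJ
dG = -456.0490 + 166.1562 = -289.8928 kJ (spontaneous)

dG = -289.8928 kJ, spontaneous


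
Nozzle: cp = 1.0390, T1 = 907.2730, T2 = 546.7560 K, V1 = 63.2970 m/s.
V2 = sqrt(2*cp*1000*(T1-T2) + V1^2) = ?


dT = 360.5170 K
2*cp*1000*dT = 749154.3260
V1^2 = 4006.5102
V2 = sqrt(753160.8362) = 867.8484 m/s

867.8484 m/s


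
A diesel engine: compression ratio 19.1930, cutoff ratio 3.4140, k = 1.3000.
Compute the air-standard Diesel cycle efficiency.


r^(k-1) = 2.4263
rc^k = 4.9345
eta = 0.4833 = 48.3268%

48.3268%


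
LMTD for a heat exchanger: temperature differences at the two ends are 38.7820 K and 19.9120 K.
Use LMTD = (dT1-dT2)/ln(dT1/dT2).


dT1/dT2 = 1.9477
ln(dT1/dT2) = 0.6666
LMTD = 18.8700 / 0.6666 = 28.3064 K

28.3064 K


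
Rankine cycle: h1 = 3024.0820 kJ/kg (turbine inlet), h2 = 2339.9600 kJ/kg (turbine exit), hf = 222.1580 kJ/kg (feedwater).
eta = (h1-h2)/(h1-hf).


W = 684.1220 kJ/kg
Q_in = 2801.9240 kJ/kg
eta = 0.2442 = 24.4162%

eta = 24.4162%


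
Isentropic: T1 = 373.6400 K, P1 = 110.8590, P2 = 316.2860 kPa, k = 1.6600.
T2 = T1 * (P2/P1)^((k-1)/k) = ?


(k-1)/k = 0.3976
(P2/P1)^exp = 1.5171
T2 = 373.6400 * 1.5171 = 566.8653 K

566.8653 K


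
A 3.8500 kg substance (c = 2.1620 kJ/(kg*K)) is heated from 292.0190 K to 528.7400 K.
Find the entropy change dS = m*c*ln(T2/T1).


T2/T1 = 1.8106
ln(T2/T1) = 0.5937
dS = 3.8500 * 2.1620 * 0.5937 = 4.9416 kJ/K

4.9416 kJ/K


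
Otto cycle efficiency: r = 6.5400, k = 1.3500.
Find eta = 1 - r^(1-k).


r^(k-1) = 1.9295
eta = 1 - 1/1.9295 = 0.4817 = 48.1740%

48.1740%


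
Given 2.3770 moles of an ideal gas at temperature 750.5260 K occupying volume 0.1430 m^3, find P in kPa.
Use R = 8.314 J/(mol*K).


P = nRT/V = 2.3770 * 8.314 * 750.5260 / 0.1430
= 14832.1785 / 0.1430 = 103721.5280 Pa = 103.7215 kPa

103.7215 kPa


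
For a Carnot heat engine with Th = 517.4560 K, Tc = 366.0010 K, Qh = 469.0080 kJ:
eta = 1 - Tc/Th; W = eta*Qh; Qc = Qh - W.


eta = 1 - 366.0010/517.4560 = 0.2927
W = 0.2927 * 469.0080 = 137.2747 kJ
Qc = 469.0080 - 137.2747 = 331.7333 kJ

eta = 29.2692%, W = 137.2747 kJ, Qc = 331.7333 kJ
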